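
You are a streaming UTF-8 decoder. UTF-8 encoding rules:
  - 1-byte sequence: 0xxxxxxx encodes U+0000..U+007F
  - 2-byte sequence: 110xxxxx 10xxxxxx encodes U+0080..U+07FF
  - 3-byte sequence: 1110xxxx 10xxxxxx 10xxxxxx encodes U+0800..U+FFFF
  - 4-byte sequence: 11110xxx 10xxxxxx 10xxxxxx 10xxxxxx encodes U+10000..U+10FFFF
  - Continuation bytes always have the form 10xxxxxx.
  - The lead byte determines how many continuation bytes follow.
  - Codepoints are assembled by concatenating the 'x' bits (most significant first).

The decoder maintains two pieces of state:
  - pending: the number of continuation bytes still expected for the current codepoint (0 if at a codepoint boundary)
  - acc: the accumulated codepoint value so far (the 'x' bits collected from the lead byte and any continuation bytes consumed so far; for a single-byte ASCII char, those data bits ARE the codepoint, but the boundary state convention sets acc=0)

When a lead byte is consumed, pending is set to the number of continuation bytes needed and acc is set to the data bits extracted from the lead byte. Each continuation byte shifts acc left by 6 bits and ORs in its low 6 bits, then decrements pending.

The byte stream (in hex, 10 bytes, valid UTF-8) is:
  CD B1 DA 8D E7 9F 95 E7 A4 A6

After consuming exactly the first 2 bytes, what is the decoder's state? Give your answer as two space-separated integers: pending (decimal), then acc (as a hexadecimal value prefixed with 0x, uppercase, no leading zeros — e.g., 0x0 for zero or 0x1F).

Answer: 0 0x371

Derivation:
Byte[0]=CD: 2-byte lead. pending=1, acc=0xD
Byte[1]=B1: continuation. acc=(acc<<6)|0x31=0x371, pending=0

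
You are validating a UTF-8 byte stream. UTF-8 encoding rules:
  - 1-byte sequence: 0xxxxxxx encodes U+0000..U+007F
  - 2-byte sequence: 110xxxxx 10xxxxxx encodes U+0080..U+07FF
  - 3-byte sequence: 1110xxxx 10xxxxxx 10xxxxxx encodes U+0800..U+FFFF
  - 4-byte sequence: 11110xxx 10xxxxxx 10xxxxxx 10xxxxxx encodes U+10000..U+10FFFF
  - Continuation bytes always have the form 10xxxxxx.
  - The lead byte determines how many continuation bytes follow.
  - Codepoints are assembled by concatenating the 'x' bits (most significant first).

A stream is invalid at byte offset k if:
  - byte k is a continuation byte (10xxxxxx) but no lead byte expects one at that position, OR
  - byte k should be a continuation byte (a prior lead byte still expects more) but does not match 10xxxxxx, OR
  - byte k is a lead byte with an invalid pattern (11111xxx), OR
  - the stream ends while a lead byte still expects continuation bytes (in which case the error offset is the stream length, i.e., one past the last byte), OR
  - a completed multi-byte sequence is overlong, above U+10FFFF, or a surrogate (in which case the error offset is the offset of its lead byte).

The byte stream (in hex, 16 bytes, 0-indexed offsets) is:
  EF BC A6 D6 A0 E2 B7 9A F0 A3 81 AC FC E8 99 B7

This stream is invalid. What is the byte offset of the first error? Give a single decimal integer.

Answer: 12

Derivation:
Byte[0]=EF: 3-byte lead, need 2 cont bytes. acc=0xF
Byte[1]=BC: continuation. acc=(acc<<6)|0x3C=0x3FC
Byte[2]=A6: continuation. acc=(acc<<6)|0x26=0xFF26
Completed: cp=U+FF26 (starts at byte 0)
Byte[3]=D6: 2-byte lead, need 1 cont bytes. acc=0x16
Byte[4]=A0: continuation. acc=(acc<<6)|0x20=0x5A0
Completed: cp=U+05A0 (starts at byte 3)
Byte[5]=E2: 3-byte lead, need 2 cont bytes. acc=0x2
Byte[6]=B7: continuation. acc=(acc<<6)|0x37=0xB7
Byte[7]=9A: continuation. acc=(acc<<6)|0x1A=0x2DDA
Completed: cp=U+2DDA (starts at byte 5)
Byte[8]=F0: 4-byte lead, need 3 cont bytes. acc=0x0
Byte[9]=A3: continuation. acc=(acc<<6)|0x23=0x23
Byte[10]=81: continuation. acc=(acc<<6)|0x01=0x8C1
Byte[11]=AC: continuation. acc=(acc<<6)|0x2C=0x2306C
Completed: cp=U+2306C (starts at byte 8)
Byte[12]=FC: INVALID lead byte (not 0xxx/110x/1110/11110)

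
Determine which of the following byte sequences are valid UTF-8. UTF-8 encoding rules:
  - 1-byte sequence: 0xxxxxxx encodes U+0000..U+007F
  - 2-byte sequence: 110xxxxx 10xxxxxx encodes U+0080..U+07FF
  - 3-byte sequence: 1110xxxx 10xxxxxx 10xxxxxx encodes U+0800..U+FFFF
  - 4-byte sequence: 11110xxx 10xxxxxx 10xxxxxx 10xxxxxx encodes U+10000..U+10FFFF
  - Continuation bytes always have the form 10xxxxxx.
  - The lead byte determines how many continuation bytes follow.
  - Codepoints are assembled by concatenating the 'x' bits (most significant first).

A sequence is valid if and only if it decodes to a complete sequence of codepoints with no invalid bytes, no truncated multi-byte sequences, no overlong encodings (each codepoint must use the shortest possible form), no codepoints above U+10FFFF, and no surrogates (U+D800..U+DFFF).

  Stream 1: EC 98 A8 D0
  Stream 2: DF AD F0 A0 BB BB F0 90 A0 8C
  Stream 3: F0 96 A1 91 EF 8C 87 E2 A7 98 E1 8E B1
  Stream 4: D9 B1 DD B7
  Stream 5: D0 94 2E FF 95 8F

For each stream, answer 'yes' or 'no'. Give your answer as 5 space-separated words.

Stream 1: error at byte offset 4. INVALID
Stream 2: decodes cleanly. VALID
Stream 3: decodes cleanly. VALID
Stream 4: decodes cleanly. VALID
Stream 5: error at byte offset 3. INVALID

Answer: no yes yes yes no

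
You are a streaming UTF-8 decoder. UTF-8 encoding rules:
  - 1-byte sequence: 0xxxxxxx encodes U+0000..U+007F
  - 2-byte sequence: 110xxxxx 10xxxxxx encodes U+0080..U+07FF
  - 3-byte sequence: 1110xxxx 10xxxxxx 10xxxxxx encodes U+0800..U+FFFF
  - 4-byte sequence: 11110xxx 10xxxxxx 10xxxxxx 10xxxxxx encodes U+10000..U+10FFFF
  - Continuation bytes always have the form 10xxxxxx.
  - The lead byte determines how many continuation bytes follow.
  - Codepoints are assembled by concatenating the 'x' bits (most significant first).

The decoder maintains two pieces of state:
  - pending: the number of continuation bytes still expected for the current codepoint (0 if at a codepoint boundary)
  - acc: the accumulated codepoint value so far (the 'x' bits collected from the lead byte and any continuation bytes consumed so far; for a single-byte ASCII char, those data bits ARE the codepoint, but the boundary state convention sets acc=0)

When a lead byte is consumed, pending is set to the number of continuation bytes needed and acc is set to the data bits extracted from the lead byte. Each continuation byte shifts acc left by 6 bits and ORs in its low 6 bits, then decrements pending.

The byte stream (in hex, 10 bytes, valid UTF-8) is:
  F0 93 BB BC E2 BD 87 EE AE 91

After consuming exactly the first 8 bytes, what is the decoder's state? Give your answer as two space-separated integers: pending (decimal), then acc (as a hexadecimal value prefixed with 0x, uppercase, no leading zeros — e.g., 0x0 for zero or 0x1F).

Byte[0]=F0: 4-byte lead. pending=3, acc=0x0
Byte[1]=93: continuation. acc=(acc<<6)|0x13=0x13, pending=2
Byte[2]=BB: continuation. acc=(acc<<6)|0x3B=0x4FB, pending=1
Byte[3]=BC: continuation. acc=(acc<<6)|0x3C=0x13EFC, pending=0
Byte[4]=E2: 3-byte lead. pending=2, acc=0x2
Byte[5]=BD: continuation. acc=(acc<<6)|0x3D=0xBD, pending=1
Byte[6]=87: continuation. acc=(acc<<6)|0x07=0x2F47, pending=0
Byte[7]=EE: 3-byte lead. pending=2, acc=0xE

Answer: 2 0xE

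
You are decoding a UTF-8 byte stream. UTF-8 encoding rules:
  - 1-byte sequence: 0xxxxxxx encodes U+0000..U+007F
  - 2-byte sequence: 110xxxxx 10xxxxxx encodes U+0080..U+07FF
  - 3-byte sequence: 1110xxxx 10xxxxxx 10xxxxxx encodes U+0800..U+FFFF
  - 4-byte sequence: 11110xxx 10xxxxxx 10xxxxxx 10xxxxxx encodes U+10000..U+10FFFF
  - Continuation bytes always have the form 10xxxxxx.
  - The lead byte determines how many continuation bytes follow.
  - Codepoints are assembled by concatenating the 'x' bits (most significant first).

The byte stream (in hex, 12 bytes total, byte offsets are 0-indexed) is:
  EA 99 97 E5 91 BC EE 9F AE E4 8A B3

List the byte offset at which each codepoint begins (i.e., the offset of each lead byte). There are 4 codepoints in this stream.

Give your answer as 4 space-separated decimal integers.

Byte[0]=EA: 3-byte lead, need 2 cont bytes. acc=0xA
Byte[1]=99: continuation. acc=(acc<<6)|0x19=0x299
Byte[2]=97: continuation. acc=(acc<<6)|0x17=0xA657
Completed: cp=U+A657 (starts at byte 0)
Byte[3]=E5: 3-byte lead, need 2 cont bytes. acc=0x5
Byte[4]=91: continuation. acc=(acc<<6)|0x11=0x151
Byte[5]=BC: continuation. acc=(acc<<6)|0x3C=0x547C
Completed: cp=U+547C (starts at byte 3)
Byte[6]=EE: 3-byte lead, need 2 cont bytes. acc=0xE
Byte[7]=9F: continuation. acc=(acc<<6)|0x1F=0x39F
Byte[8]=AE: continuation. acc=(acc<<6)|0x2E=0xE7EE
Completed: cp=U+E7EE (starts at byte 6)
Byte[9]=E4: 3-byte lead, need 2 cont bytes. acc=0x4
Byte[10]=8A: continuation. acc=(acc<<6)|0x0A=0x10A
Byte[11]=B3: continuation. acc=(acc<<6)|0x33=0x42B3
Completed: cp=U+42B3 (starts at byte 9)

Answer: 0 3 6 9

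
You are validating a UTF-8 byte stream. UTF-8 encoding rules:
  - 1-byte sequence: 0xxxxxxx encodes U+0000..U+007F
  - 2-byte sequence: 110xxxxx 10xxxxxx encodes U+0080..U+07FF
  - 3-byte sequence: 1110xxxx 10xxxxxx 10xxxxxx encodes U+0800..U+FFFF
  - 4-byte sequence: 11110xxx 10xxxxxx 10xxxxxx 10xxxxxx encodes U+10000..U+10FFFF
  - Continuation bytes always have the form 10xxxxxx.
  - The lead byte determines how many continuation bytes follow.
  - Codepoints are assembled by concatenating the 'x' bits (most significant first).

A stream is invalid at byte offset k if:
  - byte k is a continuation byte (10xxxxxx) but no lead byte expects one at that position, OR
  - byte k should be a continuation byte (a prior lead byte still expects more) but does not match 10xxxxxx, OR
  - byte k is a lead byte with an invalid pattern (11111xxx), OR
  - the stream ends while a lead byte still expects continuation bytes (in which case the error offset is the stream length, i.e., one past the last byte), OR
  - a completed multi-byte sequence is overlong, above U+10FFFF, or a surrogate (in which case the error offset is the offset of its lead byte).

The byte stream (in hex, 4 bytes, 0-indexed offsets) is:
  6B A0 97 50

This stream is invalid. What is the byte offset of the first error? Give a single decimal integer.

Answer: 1

Derivation:
Byte[0]=6B: 1-byte ASCII. cp=U+006B
Byte[1]=A0: INVALID lead byte (not 0xxx/110x/1110/11110)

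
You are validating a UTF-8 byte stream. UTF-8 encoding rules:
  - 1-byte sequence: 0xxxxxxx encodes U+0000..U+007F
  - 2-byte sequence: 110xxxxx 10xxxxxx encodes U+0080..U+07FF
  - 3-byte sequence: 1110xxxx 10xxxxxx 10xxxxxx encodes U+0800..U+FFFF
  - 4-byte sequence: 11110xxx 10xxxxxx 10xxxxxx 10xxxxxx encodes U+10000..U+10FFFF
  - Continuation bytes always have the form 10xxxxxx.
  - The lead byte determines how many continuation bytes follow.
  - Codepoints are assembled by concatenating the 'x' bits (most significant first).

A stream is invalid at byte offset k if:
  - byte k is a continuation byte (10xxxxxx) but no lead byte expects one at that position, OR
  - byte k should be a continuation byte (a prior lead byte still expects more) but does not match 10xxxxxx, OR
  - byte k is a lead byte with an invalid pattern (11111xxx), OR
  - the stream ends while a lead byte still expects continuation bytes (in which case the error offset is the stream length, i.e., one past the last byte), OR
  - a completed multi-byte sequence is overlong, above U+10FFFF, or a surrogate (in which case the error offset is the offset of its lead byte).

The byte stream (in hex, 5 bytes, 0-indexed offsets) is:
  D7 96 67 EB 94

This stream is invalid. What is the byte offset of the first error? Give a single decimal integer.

Answer: 5

Derivation:
Byte[0]=D7: 2-byte lead, need 1 cont bytes. acc=0x17
Byte[1]=96: continuation. acc=(acc<<6)|0x16=0x5D6
Completed: cp=U+05D6 (starts at byte 0)
Byte[2]=67: 1-byte ASCII. cp=U+0067
Byte[3]=EB: 3-byte lead, need 2 cont bytes. acc=0xB
Byte[4]=94: continuation. acc=(acc<<6)|0x14=0x2D4
Byte[5]: stream ended, expected continuation. INVALID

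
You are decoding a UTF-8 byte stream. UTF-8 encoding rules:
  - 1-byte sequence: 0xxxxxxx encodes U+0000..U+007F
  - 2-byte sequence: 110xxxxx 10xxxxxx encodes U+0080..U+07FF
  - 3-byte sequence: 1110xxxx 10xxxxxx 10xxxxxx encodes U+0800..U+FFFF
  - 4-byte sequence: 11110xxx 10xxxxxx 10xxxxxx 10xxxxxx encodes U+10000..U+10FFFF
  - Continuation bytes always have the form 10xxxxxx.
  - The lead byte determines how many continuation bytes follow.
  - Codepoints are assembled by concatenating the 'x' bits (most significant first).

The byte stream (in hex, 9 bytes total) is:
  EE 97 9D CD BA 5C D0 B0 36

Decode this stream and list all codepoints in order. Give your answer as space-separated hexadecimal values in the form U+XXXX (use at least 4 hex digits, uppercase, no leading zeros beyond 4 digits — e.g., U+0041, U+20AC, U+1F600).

Byte[0]=EE: 3-byte lead, need 2 cont bytes. acc=0xE
Byte[1]=97: continuation. acc=(acc<<6)|0x17=0x397
Byte[2]=9D: continuation. acc=(acc<<6)|0x1D=0xE5DD
Completed: cp=U+E5DD (starts at byte 0)
Byte[3]=CD: 2-byte lead, need 1 cont bytes. acc=0xD
Byte[4]=BA: continuation. acc=(acc<<6)|0x3A=0x37A
Completed: cp=U+037A (starts at byte 3)
Byte[5]=5C: 1-byte ASCII. cp=U+005C
Byte[6]=D0: 2-byte lead, need 1 cont bytes. acc=0x10
Byte[7]=B0: continuation. acc=(acc<<6)|0x30=0x430
Completed: cp=U+0430 (starts at byte 6)
Byte[8]=36: 1-byte ASCII. cp=U+0036

Answer: U+E5DD U+037A U+005C U+0430 U+0036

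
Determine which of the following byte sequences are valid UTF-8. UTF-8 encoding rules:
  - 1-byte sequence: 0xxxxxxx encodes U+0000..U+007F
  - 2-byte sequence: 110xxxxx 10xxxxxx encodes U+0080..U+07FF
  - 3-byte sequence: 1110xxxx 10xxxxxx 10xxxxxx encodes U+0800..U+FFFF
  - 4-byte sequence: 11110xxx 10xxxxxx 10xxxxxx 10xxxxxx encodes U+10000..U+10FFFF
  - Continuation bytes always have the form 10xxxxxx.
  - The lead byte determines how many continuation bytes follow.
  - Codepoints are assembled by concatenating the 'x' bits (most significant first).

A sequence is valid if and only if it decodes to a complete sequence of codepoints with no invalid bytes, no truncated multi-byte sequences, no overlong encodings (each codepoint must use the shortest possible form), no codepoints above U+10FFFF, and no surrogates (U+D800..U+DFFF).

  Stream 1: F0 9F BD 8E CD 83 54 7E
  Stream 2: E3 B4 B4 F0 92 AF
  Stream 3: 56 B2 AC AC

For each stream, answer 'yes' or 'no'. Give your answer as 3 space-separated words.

Answer: yes no no

Derivation:
Stream 1: decodes cleanly. VALID
Stream 2: error at byte offset 6. INVALID
Stream 3: error at byte offset 1. INVALID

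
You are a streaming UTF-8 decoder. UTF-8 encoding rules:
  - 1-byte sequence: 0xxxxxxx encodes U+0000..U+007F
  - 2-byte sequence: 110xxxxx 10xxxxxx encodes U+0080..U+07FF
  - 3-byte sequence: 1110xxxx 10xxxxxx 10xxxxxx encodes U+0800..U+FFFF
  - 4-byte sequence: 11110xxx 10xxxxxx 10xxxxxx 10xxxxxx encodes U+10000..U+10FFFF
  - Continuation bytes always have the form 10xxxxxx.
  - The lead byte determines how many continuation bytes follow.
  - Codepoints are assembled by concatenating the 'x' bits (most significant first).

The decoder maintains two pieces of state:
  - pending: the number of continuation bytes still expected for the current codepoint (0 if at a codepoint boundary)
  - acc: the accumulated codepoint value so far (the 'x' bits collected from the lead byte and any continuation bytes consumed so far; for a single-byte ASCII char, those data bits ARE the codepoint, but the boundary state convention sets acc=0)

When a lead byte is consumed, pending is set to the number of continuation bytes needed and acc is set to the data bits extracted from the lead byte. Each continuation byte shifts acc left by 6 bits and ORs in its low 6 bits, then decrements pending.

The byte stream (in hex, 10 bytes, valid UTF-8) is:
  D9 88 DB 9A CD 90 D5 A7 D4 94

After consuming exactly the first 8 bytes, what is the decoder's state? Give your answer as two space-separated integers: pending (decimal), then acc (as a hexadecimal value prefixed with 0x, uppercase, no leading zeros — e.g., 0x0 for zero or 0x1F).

Answer: 0 0x567

Derivation:
Byte[0]=D9: 2-byte lead. pending=1, acc=0x19
Byte[1]=88: continuation. acc=(acc<<6)|0x08=0x648, pending=0
Byte[2]=DB: 2-byte lead. pending=1, acc=0x1B
Byte[3]=9A: continuation. acc=(acc<<6)|0x1A=0x6DA, pending=0
Byte[4]=CD: 2-byte lead. pending=1, acc=0xD
Byte[5]=90: continuation. acc=(acc<<6)|0x10=0x350, pending=0
Byte[6]=D5: 2-byte lead. pending=1, acc=0x15
Byte[7]=A7: continuation. acc=(acc<<6)|0x27=0x567, pending=0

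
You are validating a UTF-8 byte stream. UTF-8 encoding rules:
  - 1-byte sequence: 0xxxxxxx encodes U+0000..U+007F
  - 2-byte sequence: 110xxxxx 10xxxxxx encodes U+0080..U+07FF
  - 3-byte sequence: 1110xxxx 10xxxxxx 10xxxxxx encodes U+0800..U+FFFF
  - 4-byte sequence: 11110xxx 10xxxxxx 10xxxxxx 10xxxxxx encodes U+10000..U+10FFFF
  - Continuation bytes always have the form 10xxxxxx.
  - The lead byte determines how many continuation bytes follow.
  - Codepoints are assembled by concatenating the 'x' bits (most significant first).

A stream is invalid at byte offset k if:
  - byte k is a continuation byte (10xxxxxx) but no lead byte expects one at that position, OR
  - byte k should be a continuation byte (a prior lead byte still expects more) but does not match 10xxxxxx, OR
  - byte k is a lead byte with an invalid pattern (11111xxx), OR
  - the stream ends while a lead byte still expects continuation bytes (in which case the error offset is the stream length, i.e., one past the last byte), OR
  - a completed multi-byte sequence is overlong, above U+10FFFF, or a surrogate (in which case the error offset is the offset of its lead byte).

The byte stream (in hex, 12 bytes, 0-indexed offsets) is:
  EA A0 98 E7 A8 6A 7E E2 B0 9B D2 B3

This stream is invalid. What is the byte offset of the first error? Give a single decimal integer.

Answer: 5

Derivation:
Byte[0]=EA: 3-byte lead, need 2 cont bytes. acc=0xA
Byte[1]=A0: continuation. acc=(acc<<6)|0x20=0x2A0
Byte[2]=98: continuation. acc=(acc<<6)|0x18=0xA818
Completed: cp=U+A818 (starts at byte 0)
Byte[3]=E7: 3-byte lead, need 2 cont bytes. acc=0x7
Byte[4]=A8: continuation. acc=(acc<<6)|0x28=0x1E8
Byte[5]=6A: expected 10xxxxxx continuation. INVALID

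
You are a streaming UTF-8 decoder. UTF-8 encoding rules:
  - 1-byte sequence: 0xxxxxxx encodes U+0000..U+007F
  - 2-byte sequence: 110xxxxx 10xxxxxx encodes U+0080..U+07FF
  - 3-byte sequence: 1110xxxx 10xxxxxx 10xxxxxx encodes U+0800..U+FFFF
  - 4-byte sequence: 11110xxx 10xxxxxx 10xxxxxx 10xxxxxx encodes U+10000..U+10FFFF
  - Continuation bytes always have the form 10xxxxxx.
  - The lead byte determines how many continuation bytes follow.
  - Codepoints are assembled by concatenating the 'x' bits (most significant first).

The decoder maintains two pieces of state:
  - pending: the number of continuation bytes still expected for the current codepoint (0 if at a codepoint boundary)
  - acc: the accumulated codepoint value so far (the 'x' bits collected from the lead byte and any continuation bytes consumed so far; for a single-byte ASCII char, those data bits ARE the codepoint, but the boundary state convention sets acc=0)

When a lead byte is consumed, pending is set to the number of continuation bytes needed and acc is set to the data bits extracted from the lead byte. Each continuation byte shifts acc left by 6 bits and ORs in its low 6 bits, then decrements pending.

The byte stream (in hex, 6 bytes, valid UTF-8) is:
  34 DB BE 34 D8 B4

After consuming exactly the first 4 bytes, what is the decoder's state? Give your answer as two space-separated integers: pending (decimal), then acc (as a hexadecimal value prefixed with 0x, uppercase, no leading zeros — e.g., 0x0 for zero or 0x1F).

Answer: 0 0x0

Derivation:
Byte[0]=34: 1-byte. pending=0, acc=0x0
Byte[1]=DB: 2-byte lead. pending=1, acc=0x1B
Byte[2]=BE: continuation. acc=(acc<<6)|0x3E=0x6FE, pending=0
Byte[3]=34: 1-byte. pending=0, acc=0x0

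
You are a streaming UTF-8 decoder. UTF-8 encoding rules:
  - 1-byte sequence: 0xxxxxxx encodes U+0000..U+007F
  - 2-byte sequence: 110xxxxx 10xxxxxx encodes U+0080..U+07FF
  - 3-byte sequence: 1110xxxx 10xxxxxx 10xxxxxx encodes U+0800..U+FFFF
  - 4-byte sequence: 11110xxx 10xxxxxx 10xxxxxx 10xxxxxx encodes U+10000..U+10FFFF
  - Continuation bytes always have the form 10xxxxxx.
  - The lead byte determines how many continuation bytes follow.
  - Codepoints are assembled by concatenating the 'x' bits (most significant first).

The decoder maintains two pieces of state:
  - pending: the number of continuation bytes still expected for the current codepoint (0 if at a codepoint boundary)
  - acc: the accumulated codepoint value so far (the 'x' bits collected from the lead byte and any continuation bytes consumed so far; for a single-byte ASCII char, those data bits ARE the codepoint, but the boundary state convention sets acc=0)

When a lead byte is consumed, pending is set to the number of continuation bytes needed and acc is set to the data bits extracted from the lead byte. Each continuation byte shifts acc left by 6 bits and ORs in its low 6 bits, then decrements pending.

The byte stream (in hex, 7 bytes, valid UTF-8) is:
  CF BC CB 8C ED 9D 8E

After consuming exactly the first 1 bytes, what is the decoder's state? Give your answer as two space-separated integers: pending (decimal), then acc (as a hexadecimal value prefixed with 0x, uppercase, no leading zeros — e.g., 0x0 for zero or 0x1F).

Byte[0]=CF: 2-byte lead. pending=1, acc=0xF

Answer: 1 0xF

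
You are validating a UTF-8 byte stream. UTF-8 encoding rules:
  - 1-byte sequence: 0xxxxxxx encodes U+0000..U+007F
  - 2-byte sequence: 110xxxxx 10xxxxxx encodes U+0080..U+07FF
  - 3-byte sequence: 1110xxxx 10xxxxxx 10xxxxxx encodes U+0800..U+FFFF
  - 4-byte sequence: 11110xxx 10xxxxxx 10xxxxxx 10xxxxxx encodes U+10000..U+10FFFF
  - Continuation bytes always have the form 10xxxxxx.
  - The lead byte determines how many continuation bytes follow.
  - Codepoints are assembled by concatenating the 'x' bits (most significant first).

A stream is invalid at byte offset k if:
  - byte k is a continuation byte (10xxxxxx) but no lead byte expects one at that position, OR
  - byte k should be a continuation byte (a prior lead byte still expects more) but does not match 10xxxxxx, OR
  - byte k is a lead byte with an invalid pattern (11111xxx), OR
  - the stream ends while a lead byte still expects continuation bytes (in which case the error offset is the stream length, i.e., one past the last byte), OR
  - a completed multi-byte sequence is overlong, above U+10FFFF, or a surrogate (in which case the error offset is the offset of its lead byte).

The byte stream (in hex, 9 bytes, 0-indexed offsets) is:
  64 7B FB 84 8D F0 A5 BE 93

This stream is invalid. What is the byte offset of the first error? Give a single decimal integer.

Byte[0]=64: 1-byte ASCII. cp=U+0064
Byte[1]=7B: 1-byte ASCII. cp=U+007B
Byte[2]=FB: INVALID lead byte (not 0xxx/110x/1110/11110)

Answer: 2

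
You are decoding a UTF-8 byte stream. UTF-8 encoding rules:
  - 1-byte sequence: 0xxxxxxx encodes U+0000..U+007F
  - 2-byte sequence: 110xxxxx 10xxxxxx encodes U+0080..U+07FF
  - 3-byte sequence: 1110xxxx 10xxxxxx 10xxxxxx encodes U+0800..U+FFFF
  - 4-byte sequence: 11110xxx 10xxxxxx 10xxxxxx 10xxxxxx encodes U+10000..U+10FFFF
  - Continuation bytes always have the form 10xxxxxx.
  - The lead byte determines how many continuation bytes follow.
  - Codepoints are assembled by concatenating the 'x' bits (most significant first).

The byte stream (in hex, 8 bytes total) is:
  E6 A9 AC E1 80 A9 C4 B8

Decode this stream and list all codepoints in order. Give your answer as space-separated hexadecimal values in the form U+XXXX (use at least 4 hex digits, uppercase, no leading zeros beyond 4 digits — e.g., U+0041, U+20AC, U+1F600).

Answer: U+6A6C U+1029 U+0138

Derivation:
Byte[0]=E6: 3-byte lead, need 2 cont bytes. acc=0x6
Byte[1]=A9: continuation. acc=(acc<<6)|0x29=0x1A9
Byte[2]=AC: continuation. acc=(acc<<6)|0x2C=0x6A6C
Completed: cp=U+6A6C (starts at byte 0)
Byte[3]=E1: 3-byte lead, need 2 cont bytes. acc=0x1
Byte[4]=80: continuation. acc=(acc<<6)|0x00=0x40
Byte[5]=A9: continuation. acc=(acc<<6)|0x29=0x1029
Completed: cp=U+1029 (starts at byte 3)
Byte[6]=C4: 2-byte lead, need 1 cont bytes. acc=0x4
Byte[7]=B8: continuation. acc=(acc<<6)|0x38=0x138
Completed: cp=U+0138 (starts at byte 6)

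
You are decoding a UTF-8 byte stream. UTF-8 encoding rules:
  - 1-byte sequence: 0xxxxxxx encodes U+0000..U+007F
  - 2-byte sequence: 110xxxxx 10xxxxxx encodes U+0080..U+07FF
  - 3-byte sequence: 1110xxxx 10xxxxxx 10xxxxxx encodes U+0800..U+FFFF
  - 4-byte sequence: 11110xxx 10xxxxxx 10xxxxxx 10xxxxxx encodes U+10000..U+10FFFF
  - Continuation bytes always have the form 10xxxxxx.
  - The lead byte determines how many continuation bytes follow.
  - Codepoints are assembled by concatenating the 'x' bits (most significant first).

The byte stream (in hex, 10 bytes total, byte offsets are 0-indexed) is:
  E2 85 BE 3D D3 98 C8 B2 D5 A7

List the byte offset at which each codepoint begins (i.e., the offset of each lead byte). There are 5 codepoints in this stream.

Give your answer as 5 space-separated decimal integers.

Byte[0]=E2: 3-byte lead, need 2 cont bytes. acc=0x2
Byte[1]=85: continuation. acc=(acc<<6)|0x05=0x85
Byte[2]=BE: continuation. acc=(acc<<6)|0x3E=0x217E
Completed: cp=U+217E (starts at byte 0)
Byte[3]=3D: 1-byte ASCII. cp=U+003D
Byte[4]=D3: 2-byte lead, need 1 cont bytes. acc=0x13
Byte[5]=98: continuation. acc=(acc<<6)|0x18=0x4D8
Completed: cp=U+04D8 (starts at byte 4)
Byte[6]=C8: 2-byte lead, need 1 cont bytes. acc=0x8
Byte[7]=B2: continuation. acc=(acc<<6)|0x32=0x232
Completed: cp=U+0232 (starts at byte 6)
Byte[8]=D5: 2-byte lead, need 1 cont bytes. acc=0x15
Byte[9]=A7: continuation. acc=(acc<<6)|0x27=0x567
Completed: cp=U+0567 (starts at byte 8)

Answer: 0 3 4 6 8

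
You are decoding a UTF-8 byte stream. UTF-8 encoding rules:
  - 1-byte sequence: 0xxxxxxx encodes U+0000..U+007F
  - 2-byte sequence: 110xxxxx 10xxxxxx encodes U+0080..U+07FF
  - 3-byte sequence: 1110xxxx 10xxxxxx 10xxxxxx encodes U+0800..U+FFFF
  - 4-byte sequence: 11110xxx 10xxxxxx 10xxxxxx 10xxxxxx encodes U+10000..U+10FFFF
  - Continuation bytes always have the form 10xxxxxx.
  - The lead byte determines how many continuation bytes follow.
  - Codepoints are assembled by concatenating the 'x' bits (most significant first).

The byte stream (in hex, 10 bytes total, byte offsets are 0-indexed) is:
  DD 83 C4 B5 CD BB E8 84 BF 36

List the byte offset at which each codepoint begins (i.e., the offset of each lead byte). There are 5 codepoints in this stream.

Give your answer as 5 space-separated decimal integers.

Answer: 0 2 4 6 9

Derivation:
Byte[0]=DD: 2-byte lead, need 1 cont bytes. acc=0x1D
Byte[1]=83: continuation. acc=(acc<<6)|0x03=0x743
Completed: cp=U+0743 (starts at byte 0)
Byte[2]=C4: 2-byte lead, need 1 cont bytes. acc=0x4
Byte[3]=B5: continuation. acc=(acc<<6)|0x35=0x135
Completed: cp=U+0135 (starts at byte 2)
Byte[4]=CD: 2-byte lead, need 1 cont bytes. acc=0xD
Byte[5]=BB: continuation. acc=(acc<<6)|0x3B=0x37B
Completed: cp=U+037B (starts at byte 4)
Byte[6]=E8: 3-byte lead, need 2 cont bytes. acc=0x8
Byte[7]=84: continuation. acc=(acc<<6)|0x04=0x204
Byte[8]=BF: continuation. acc=(acc<<6)|0x3F=0x813F
Completed: cp=U+813F (starts at byte 6)
Byte[9]=36: 1-byte ASCII. cp=U+0036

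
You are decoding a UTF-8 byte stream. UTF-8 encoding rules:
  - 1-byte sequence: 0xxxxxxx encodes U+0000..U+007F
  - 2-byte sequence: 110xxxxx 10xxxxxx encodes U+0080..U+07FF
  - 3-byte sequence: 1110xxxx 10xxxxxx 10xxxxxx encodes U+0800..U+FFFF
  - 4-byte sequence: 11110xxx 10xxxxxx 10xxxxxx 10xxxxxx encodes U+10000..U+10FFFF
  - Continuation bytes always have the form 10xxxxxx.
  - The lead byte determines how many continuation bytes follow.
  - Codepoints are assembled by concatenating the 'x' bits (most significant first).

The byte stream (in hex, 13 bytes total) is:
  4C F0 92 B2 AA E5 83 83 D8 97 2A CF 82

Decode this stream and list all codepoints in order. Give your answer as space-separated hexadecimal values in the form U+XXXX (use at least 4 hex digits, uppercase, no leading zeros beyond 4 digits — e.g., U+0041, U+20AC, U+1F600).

Answer: U+004C U+12CAA U+50C3 U+0617 U+002A U+03C2

Derivation:
Byte[0]=4C: 1-byte ASCII. cp=U+004C
Byte[1]=F0: 4-byte lead, need 3 cont bytes. acc=0x0
Byte[2]=92: continuation. acc=(acc<<6)|0x12=0x12
Byte[3]=B2: continuation. acc=(acc<<6)|0x32=0x4B2
Byte[4]=AA: continuation. acc=(acc<<6)|0x2A=0x12CAA
Completed: cp=U+12CAA (starts at byte 1)
Byte[5]=E5: 3-byte lead, need 2 cont bytes. acc=0x5
Byte[6]=83: continuation. acc=(acc<<6)|0x03=0x143
Byte[7]=83: continuation. acc=(acc<<6)|0x03=0x50C3
Completed: cp=U+50C3 (starts at byte 5)
Byte[8]=D8: 2-byte lead, need 1 cont bytes. acc=0x18
Byte[9]=97: continuation. acc=(acc<<6)|0x17=0x617
Completed: cp=U+0617 (starts at byte 8)
Byte[10]=2A: 1-byte ASCII. cp=U+002A
Byte[11]=CF: 2-byte lead, need 1 cont bytes. acc=0xF
Byte[12]=82: continuation. acc=(acc<<6)|0x02=0x3C2
Completed: cp=U+03C2 (starts at byte 11)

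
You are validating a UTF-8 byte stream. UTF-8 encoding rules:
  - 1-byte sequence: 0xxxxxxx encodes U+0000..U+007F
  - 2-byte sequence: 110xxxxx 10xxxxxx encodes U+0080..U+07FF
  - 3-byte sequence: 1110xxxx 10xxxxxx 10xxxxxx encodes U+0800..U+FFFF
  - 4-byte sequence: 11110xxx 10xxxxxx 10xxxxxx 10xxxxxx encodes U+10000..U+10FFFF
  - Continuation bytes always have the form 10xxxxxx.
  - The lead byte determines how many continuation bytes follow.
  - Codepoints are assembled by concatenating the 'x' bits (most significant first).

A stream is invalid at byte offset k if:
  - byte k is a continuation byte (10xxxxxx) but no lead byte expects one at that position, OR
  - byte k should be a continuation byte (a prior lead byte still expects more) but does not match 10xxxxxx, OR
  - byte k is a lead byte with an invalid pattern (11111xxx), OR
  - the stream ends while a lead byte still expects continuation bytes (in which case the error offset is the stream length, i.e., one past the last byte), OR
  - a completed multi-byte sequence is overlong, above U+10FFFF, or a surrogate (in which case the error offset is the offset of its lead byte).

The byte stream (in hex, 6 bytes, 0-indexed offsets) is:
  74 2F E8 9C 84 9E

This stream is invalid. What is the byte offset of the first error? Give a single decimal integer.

Answer: 5

Derivation:
Byte[0]=74: 1-byte ASCII. cp=U+0074
Byte[1]=2F: 1-byte ASCII. cp=U+002F
Byte[2]=E8: 3-byte lead, need 2 cont bytes. acc=0x8
Byte[3]=9C: continuation. acc=(acc<<6)|0x1C=0x21C
Byte[4]=84: continuation. acc=(acc<<6)|0x04=0x8704
Completed: cp=U+8704 (starts at byte 2)
Byte[5]=9E: INVALID lead byte (not 0xxx/110x/1110/11110)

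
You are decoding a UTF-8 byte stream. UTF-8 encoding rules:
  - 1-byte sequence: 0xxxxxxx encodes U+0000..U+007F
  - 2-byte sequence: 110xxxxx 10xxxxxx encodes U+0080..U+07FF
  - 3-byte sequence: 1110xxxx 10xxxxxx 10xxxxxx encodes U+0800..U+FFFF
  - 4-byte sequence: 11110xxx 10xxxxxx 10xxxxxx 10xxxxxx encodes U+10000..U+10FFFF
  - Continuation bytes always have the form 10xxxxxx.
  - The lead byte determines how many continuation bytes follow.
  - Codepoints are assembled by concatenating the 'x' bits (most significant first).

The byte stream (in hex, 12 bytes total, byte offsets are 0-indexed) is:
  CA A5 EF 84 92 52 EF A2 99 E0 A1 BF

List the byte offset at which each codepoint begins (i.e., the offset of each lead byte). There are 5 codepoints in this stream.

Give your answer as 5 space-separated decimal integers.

Byte[0]=CA: 2-byte lead, need 1 cont bytes. acc=0xA
Byte[1]=A5: continuation. acc=(acc<<6)|0x25=0x2A5
Completed: cp=U+02A5 (starts at byte 0)
Byte[2]=EF: 3-byte lead, need 2 cont bytes. acc=0xF
Byte[3]=84: continuation. acc=(acc<<6)|0x04=0x3C4
Byte[4]=92: continuation. acc=(acc<<6)|0x12=0xF112
Completed: cp=U+F112 (starts at byte 2)
Byte[5]=52: 1-byte ASCII. cp=U+0052
Byte[6]=EF: 3-byte lead, need 2 cont bytes. acc=0xF
Byte[7]=A2: continuation. acc=(acc<<6)|0x22=0x3E2
Byte[8]=99: continuation. acc=(acc<<6)|0x19=0xF899
Completed: cp=U+F899 (starts at byte 6)
Byte[9]=E0: 3-byte lead, need 2 cont bytes. acc=0x0
Byte[10]=A1: continuation. acc=(acc<<6)|0x21=0x21
Byte[11]=BF: continuation. acc=(acc<<6)|0x3F=0x87F
Completed: cp=U+087F (starts at byte 9)

Answer: 0 2 5 6 9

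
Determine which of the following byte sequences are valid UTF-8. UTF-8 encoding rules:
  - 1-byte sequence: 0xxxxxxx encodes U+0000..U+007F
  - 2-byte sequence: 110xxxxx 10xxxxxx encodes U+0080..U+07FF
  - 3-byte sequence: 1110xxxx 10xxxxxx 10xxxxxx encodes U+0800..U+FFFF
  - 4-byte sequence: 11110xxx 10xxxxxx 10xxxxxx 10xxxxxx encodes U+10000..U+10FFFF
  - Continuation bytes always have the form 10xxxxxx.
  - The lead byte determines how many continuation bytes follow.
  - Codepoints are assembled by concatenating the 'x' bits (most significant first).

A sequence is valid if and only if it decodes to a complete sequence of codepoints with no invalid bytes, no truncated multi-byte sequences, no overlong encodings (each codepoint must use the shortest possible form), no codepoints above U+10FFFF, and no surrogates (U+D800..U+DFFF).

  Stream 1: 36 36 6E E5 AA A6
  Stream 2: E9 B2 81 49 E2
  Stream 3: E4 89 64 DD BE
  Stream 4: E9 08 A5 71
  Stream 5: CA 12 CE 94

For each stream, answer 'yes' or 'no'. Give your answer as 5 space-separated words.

Stream 1: decodes cleanly. VALID
Stream 2: error at byte offset 5. INVALID
Stream 3: error at byte offset 2. INVALID
Stream 4: error at byte offset 1. INVALID
Stream 5: error at byte offset 1. INVALID

Answer: yes no no no no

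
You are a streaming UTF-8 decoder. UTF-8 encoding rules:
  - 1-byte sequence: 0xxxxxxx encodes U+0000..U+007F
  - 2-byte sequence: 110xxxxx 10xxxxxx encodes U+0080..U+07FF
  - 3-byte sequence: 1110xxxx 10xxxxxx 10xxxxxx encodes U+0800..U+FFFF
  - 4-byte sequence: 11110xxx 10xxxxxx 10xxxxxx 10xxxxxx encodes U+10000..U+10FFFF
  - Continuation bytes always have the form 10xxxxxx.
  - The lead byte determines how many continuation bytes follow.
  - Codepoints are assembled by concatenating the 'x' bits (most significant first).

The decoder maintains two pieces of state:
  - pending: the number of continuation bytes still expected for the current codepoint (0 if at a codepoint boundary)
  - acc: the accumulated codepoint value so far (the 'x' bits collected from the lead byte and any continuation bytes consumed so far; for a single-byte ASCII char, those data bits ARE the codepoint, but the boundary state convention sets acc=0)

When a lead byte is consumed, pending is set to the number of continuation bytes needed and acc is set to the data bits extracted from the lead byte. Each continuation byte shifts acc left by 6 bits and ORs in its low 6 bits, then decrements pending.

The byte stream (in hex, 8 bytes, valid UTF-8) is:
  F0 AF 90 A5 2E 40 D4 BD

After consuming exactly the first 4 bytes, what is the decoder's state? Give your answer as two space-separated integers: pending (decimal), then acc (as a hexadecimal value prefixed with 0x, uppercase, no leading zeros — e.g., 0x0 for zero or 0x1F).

Byte[0]=F0: 4-byte lead. pending=3, acc=0x0
Byte[1]=AF: continuation. acc=(acc<<6)|0x2F=0x2F, pending=2
Byte[2]=90: continuation. acc=(acc<<6)|0x10=0xBD0, pending=1
Byte[3]=A5: continuation. acc=(acc<<6)|0x25=0x2F425, pending=0

Answer: 0 0x2F425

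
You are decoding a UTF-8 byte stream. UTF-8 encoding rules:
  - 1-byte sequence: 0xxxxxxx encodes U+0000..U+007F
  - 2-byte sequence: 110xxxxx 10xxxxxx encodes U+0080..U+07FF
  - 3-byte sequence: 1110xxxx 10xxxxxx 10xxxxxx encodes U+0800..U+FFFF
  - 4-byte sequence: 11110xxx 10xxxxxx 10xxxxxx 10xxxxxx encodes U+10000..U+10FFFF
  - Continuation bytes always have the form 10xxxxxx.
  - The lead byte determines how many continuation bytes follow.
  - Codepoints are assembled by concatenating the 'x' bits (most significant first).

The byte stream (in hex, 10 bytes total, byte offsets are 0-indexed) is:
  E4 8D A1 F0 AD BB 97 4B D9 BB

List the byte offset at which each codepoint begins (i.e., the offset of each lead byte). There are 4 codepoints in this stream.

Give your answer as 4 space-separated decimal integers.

Answer: 0 3 7 8

Derivation:
Byte[0]=E4: 3-byte lead, need 2 cont bytes. acc=0x4
Byte[1]=8D: continuation. acc=(acc<<6)|0x0D=0x10D
Byte[2]=A1: continuation. acc=(acc<<6)|0x21=0x4361
Completed: cp=U+4361 (starts at byte 0)
Byte[3]=F0: 4-byte lead, need 3 cont bytes. acc=0x0
Byte[4]=AD: continuation. acc=(acc<<6)|0x2D=0x2D
Byte[5]=BB: continuation. acc=(acc<<6)|0x3B=0xB7B
Byte[6]=97: continuation. acc=(acc<<6)|0x17=0x2DED7
Completed: cp=U+2DED7 (starts at byte 3)
Byte[7]=4B: 1-byte ASCII. cp=U+004B
Byte[8]=D9: 2-byte lead, need 1 cont bytes. acc=0x19
Byte[9]=BB: continuation. acc=(acc<<6)|0x3B=0x67B
Completed: cp=U+067B (starts at byte 8)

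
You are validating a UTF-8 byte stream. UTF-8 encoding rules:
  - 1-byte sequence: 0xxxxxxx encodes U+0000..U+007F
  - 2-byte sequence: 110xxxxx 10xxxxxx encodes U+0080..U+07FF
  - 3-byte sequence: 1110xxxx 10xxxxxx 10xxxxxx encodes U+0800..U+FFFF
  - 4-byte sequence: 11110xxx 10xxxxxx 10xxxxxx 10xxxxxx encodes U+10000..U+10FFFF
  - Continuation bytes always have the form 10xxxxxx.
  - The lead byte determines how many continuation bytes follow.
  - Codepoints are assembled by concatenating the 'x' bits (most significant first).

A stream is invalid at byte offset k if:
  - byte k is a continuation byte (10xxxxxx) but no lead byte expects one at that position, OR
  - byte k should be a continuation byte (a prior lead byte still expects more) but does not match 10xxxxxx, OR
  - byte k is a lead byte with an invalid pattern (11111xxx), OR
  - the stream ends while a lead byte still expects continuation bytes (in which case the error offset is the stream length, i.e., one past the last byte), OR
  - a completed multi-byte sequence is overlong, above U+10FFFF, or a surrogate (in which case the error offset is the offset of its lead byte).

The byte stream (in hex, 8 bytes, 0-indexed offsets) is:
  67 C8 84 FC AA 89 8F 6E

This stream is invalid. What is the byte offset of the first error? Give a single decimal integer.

Byte[0]=67: 1-byte ASCII. cp=U+0067
Byte[1]=C8: 2-byte lead, need 1 cont bytes. acc=0x8
Byte[2]=84: continuation. acc=(acc<<6)|0x04=0x204
Completed: cp=U+0204 (starts at byte 1)
Byte[3]=FC: INVALID lead byte (not 0xxx/110x/1110/11110)

Answer: 3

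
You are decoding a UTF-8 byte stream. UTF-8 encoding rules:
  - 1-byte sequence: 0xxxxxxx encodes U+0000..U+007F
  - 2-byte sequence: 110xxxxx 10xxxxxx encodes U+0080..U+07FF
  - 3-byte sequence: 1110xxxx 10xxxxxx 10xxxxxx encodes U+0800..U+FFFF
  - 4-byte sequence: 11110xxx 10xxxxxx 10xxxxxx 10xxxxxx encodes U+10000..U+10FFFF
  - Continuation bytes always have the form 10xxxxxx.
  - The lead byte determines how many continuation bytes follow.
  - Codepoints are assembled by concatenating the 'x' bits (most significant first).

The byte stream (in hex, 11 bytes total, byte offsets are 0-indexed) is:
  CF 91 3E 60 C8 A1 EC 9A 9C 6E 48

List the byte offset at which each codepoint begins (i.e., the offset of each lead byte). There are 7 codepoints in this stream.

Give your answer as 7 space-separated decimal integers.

Byte[0]=CF: 2-byte lead, need 1 cont bytes. acc=0xF
Byte[1]=91: continuation. acc=(acc<<6)|0x11=0x3D1
Completed: cp=U+03D1 (starts at byte 0)
Byte[2]=3E: 1-byte ASCII. cp=U+003E
Byte[3]=60: 1-byte ASCII. cp=U+0060
Byte[4]=C8: 2-byte lead, need 1 cont bytes. acc=0x8
Byte[5]=A1: continuation. acc=(acc<<6)|0x21=0x221
Completed: cp=U+0221 (starts at byte 4)
Byte[6]=EC: 3-byte lead, need 2 cont bytes. acc=0xC
Byte[7]=9A: continuation. acc=(acc<<6)|0x1A=0x31A
Byte[8]=9C: continuation. acc=(acc<<6)|0x1C=0xC69C
Completed: cp=U+C69C (starts at byte 6)
Byte[9]=6E: 1-byte ASCII. cp=U+006E
Byte[10]=48: 1-byte ASCII. cp=U+0048

Answer: 0 2 3 4 6 9 10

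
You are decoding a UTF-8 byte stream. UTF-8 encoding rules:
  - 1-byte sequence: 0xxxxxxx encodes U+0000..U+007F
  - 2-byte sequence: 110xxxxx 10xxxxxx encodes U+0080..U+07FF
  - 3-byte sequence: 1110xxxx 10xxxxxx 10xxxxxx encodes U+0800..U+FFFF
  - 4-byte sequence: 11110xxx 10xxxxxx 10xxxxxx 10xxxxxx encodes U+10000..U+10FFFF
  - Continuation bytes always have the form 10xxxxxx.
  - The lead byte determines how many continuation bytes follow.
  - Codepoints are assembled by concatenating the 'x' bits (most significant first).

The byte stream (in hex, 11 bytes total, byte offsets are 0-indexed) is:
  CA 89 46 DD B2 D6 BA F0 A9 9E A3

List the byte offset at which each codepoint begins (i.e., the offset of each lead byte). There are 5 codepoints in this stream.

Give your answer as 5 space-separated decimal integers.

Answer: 0 2 3 5 7

Derivation:
Byte[0]=CA: 2-byte lead, need 1 cont bytes. acc=0xA
Byte[1]=89: continuation. acc=(acc<<6)|0x09=0x289
Completed: cp=U+0289 (starts at byte 0)
Byte[2]=46: 1-byte ASCII. cp=U+0046
Byte[3]=DD: 2-byte lead, need 1 cont bytes. acc=0x1D
Byte[4]=B2: continuation. acc=(acc<<6)|0x32=0x772
Completed: cp=U+0772 (starts at byte 3)
Byte[5]=D6: 2-byte lead, need 1 cont bytes. acc=0x16
Byte[6]=BA: continuation. acc=(acc<<6)|0x3A=0x5BA
Completed: cp=U+05BA (starts at byte 5)
Byte[7]=F0: 4-byte lead, need 3 cont bytes. acc=0x0
Byte[8]=A9: continuation. acc=(acc<<6)|0x29=0x29
Byte[9]=9E: continuation. acc=(acc<<6)|0x1E=0xA5E
Byte[10]=A3: continuation. acc=(acc<<6)|0x23=0x297A3
Completed: cp=U+297A3 (starts at byte 7)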